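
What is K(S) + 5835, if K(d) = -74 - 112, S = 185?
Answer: 5649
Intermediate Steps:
K(d) = -186
K(S) + 5835 = -186 + 5835 = 5649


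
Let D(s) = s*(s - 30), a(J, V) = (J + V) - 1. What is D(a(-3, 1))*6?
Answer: 594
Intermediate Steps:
a(J, V) = -1 + J + V
D(s) = s*(-30 + s)
D(a(-3, 1))*6 = ((-1 - 3 + 1)*(-30 + (-1 - 3 + 1)))*6 = -3*(-30 - 3)*6 = -3*(-33)*6 = 99*6 = 594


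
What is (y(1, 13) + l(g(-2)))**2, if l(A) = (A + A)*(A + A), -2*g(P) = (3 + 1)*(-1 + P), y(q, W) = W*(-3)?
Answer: 11025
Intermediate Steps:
y(q, W) = -3*W
g(P) = 2 - 2*P (g(P) = -(3 + 1)*(-1 + P)/2 = -2*(-1 + P) = -(-4 + 4*P)/2 = 2 - 2*P)
l(A) = 4*A**2 (l(A) = (2*A)*(2*A) = 4*A**2)
(y(1, 13) + l(g(-2)))**2 = (-3*13 + 4*(2 - 2*(-2))**2)**2 = (-39 + 4*(2 + 4)**2)**2 = (-39 + 4*6**2)**2 = (-39 + 4*36)**2 = (-39 + 144)**2 = 105**2 = 11025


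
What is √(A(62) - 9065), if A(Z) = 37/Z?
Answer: I*√34843566/62 ≈ 95.207*I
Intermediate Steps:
√(A(62) - 9065) = √(37/62 - 9065) = √(-561993/62) = I*√34843566/62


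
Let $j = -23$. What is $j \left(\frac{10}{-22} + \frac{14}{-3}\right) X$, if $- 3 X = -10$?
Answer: $\frac{38870}{99} \approx 392.63$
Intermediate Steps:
$X = \frac{10}{3}$ ($X = \left(- \frac{1}{3}\right) \left(-10\right) = \frac{10}{3} \approx 3.3333$)
$j \left(\frac{10}{-22} + \frac{14}{-3}\right) X = - 23 \left(\frac{10}{-22} + \frac{14}{-3}\right) \frac{10}{3} = - 23 \left(10 \left(- \frac{1}{22}\right) + 14 \left(- \frac{1}{3}\right)\right) \frac{10}{3} = - 23 \left(- \frac{5}{11} - \frac{14}{3}\right) \frac{10}{3} = \left(-23\right) \left(- \frac{169}{33}\right) \frac{10}{3} = \frac{3887}{33} \cdot \frac{10}{3} = \frac{38870}{99}$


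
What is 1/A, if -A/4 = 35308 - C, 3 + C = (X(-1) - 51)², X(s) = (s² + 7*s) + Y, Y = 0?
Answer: -1/128248 ≈ -7.7974e-6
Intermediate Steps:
X(s) = s² + 7*s (X(s) = (s² + 7*s) + 0 = s² + 7*s)
C = 3246 (C = -3 + (-(7 - 1) - 51)² = -3 + (-1*6 - 51)² = -3 + (-6 - 51)² = -3 + (-57)² = -3 + 3249 = 3246)
A = -128248 (A = -4*(35308 - 1*3246) = -4*(35308 - 3246) = -4*32062 = -128248)
1/A = 1/(-128248) = -1/128248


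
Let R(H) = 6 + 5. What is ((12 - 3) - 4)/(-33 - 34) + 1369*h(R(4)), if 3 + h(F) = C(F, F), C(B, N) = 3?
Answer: -5/67 ≈ -0.074627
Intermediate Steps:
R(H) = 11
h(F) = 0 (h(F) = -3 + 3 = 0)
((12 - 3) - 4)/(-33 - 34) + 1369*h(R(4)) = ((12 - 3) - 4)/(-33 - 34) + 1369*0 = (9 - 4)/(-67) + 0 = -1/67*5 + 0 = -5/67 + 0 = -5/67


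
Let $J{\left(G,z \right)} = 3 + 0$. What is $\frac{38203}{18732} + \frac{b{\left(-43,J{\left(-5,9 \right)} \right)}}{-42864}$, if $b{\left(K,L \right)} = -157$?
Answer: $\frac{45568731}{22303568} \approx 2.0431$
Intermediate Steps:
$J{\left(G,z \right)} = 3$
$\frac{38203}{18732} + \frac{b{\left(-43,J{\left(-5,9 \right)} \right)}}{-42864} = \frac{38203}{18732} - \frac{157}{-42864} = 38203 \cdot \frac{1}{18732} - - \frac{157}{42864} = \frac{38203}{18732} + \frac{157}{42864} = \frac{45568731}{22303568}$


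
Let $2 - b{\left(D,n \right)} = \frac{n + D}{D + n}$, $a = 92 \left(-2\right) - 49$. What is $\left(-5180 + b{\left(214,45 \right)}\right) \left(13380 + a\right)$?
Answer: $-68088313$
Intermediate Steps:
$a = -233$ ($a = -184 - 49 = -233$)
$b{\left(D,n \right)} = 1$ ($b{\left(D,n \right)} = 2 - \frac{n + D}{D + n} = 2 - \frac{D + n}{D + n} = 2 - 1 = 1$)
$\left(-5180 + b{\left(214,45 \right)}\right) \left(13380 + a\right) = \left(-5180 + 1\right) \left(13380 - 233\right) = \left(-5179\right) 13147 = -68088313$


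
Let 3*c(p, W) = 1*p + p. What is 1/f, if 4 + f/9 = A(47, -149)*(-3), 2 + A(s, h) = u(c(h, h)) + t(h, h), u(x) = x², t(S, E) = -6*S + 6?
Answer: -1/290694 ≈ -3.4400e-6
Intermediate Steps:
t(S, E) = 6 - 6*S
c(p, W) = 2*p/3 (c(p, W) = (1*p + p)/3 = (p + p)/3 = (2*p)/3 = 2*p/3)
A(s, h) = 4 - 6*h + 4*h²/9 (A(s, h) = -2 + ((2*h/3)² + (6 - 6*h)) = -2 + (4*h²/9 + (6 - 6*h)) = -2 + (6 - 6*h + 4*h²/9) = 4 - 6*h + 4*h²/9)
f = -290694 (f = -36 + 9*((4 - 6*(-149) + (4/9)*(-149)²)*(-3)) = -36 + 9*((4 + 894 + (4/9)*22201)*(-3)) = -36 + 9*((4 + 894 + 88804/9)*(-3)) = -36 + 9*((96886/9)*(-3)) = -36 + 9*(-96886/3) = -36 - 290658 = -290694)
1/f = 1/(-290694) = -1/290694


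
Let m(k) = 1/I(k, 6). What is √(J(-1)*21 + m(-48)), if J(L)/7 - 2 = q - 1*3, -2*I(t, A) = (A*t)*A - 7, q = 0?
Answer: I*√442499605/1735 ≈ 12.124*I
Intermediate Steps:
I(t, A) = 7/2 - t*A²/2 (I(t, A) = -((A*t)*A - 7)/2 = -(t*A² - 7)/2 = -(-7 + t*A²)/2 = 7/2 - t*A²/2)
J(L) = -7 (J(L) = 14 + 7*(0 - 1*3) = 14 + 7*(0 - 3) = 14 + 7*(-3) = 14 - 21 = -7)
m(k) = 1/(7/2 - 18*k) (m(k) = 1/(7/2 - ½*k*6²) = 1/(7/2 - ½*k*36) = 1/(7/2 - 18*k))
√(J(-1)*21 + m(-48)) = √(-7*21 - 2/(-7 + 36*(-48))) = √(-147 - 2/(-7 - 1728)) = √(-147 - 2/(-1735)) = √(-147 - 2*(-1/1735)) = √(-147 + 2/1735) = √(-255043/1735) = I*√442499605/1735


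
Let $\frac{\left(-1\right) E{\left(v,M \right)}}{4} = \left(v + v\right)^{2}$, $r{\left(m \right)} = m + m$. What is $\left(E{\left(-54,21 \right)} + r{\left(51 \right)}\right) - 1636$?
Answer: $-48190$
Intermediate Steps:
$r{\left(m \right)} = 2 m$
$E{\left(v,M \right)} = - 16 v^{2}$ ($E{\left(v,M \right)} = - 4 \left(v + v\right)^{2} = - 4 \left(2 v\right)^{2} = - 4 \cdot 4 v^{2} = - 16 v^{2}$)
$\left(E{\left(-54,21 \right)} + r{\left(51 \right)}\right) - 1636 = \left(- 16 \left(-54\right)^{2} + 2 \cdot 51\right) - 1636 = \left(\left(-16\right) 2916 + 102\right) - 1636 = \left(-46656 + 102\right) - 1636 = -46554 - 1636 = -48190$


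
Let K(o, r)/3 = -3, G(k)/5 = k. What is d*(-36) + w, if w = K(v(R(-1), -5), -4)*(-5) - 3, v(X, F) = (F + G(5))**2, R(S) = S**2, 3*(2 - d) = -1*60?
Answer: -750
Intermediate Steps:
G(k) = 5*k
d = 22 (d = 2 - (-1)*60/3 = 2 - 1/3*(-60) = 2 + 20 = 22)
v(X, F) = (25 + F)**2 (v(X, F) = (F + 5*5)**2 = (F + 25)**2 = (25 + F)**2)
K(o, r) = -9 (K(o, r) = 3*(-3) = -9)
w = 42 (w = -9*(-5) - 3 = 45 - 3 = 42)
d*(-36) + w = 22*(-36) + 42 = -792 + 42 = -750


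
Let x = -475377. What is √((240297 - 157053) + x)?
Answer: I*√392133 ≈ 626.21*I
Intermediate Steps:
√((240297 - 157053) + x) = √((240297 - 157053) - 475377) = √(83244 - 475377) = √(-392133) = I*√392133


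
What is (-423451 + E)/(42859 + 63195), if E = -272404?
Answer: -695855/106054 ≈ -6.5613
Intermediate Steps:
(-423451 + E)/(42859 + 63195) = (-423451 - 272404)/(42859 + 63195) = -695855/106054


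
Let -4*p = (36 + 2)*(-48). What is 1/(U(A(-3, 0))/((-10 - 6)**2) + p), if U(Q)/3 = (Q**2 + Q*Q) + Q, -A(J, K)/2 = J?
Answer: 128/58485 ≈ 0.0021886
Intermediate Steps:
A(J, K) = -2*J
p = 456 (p = -(36 + 2)*(-48)/4 = -19*(-48)/2 = -1/4*(-1824) = 456)
U(Q) = 3*Q + 6*Q**2 (U(Q) = 3*((Q**2 + Q*Q) + Q) = 3*((Q**2 + Q**2) + Q) = 3*(2*Q**2 + Q) = 3*(Q + 2*Q**2) = 3*Q + 6*Q**2)
1/(U(A(-3, 0))/((-10 - 6)**2) + p) = 1/((3*(-2*(-3))*(1 + 2*(-2*(-3))))/((-10 - 6)**2) + 456) = 1/((3*6*(1 + 2*6))/((-16)**2) + 456) = 1/((3*6*(1 + 12))/256 + 456) = 1/((3*6*13)*(1/256) + 456) = 1/(234*(1/256) + 456) = 1/(117/128 + 456) = 1/(58485/128) = 128/58485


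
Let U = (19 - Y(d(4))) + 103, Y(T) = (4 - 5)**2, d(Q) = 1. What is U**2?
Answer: 14641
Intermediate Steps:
Y(T) = 1 (Y(T) = (-1)**2 = 1)
U = 121 (U = (19 - 1*1) + 103 = (19 - 1) + 103 = 18 + 103 = 121)
U**2 = 121**2 = 14641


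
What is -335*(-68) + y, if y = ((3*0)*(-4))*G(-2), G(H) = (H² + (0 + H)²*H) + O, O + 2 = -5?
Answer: 22780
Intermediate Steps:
O = -7 (O = -2 - 5 = -7)
G(H) = -7 + H² + H³ (G(H) = (H² + (0 + H)²*H) - 7 = (H² + H²*H) - 7 = (H² + H³) - 7 = -7 + H² + H³)
y = 0 (y = ((3*0)*(-4))*(-7 + (-2)² + (-2)³) = (0*(-4))*(-7 + 4 - 8) = 0*(-11) = 0)
-335*(-68) + y = -335*(-68) + 0 = 22780 + 0 = 22780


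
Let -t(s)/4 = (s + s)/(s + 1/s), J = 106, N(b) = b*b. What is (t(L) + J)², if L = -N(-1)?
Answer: 10404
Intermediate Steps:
N(b) = b²
L = -1 (L = -1*(-1)² = -1*1 = -1)
t(s) = -8*s/(s + 1/s) (t(s) = -4*(s + s)/(s + 1/s) = -4*2*s/(s + 1/s) = -8*s/(s + 1/s))
(t(L) + J)² = (-8*(-1)²/(1 + (-1)²) + 106)² = (-8*1/(1 + 1) + 106)² = (-8*1/2 + 106)² = (-8*1*½ + 106)² = (-4 + 106)² = 102² = 10404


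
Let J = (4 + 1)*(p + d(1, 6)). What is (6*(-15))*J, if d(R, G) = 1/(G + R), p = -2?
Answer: 5850/7 ≈ 835.71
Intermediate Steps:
J = -65/7 (J = (4 + 1)*(-2 + 1/(6 + 1)) = 5*(-2 + 1/7) = 5*(-13/7) = -65/7 ≈ -9.2857)
(6*(-15))*J = (6*(-15))*(-65/7) = -90*(-65/7) = 5850/7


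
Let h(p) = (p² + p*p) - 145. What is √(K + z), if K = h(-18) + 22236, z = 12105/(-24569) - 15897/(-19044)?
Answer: √261403277219850513/3390522 ≈ 150.80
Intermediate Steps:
h(p) = -145 + 2*p² (h(p) = (p² + p²) - 145 = 2*p² - 145 = -145 + 2*p²)
z = 53348591/155964012 (z = 12105*(-1/24569) - 15897*(-1/19044) = -12105/24569 + 5299/6348 = 53348591/155964012 ≈ 0.34206)
K = 22739 (K = (-145 + 2*(-18)²) + 22236 = (-145 + 2*324) + 22236 = (-145 + 648) + 22236 = 503 + 22236 = 22739)
√(K + z) = √(22739 + 53348591/155964012) = √(3546519017459/155964012) = √261403277219850513/3390522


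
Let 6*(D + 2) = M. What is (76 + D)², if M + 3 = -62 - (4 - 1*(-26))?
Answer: 121801/36 ≈ 3383.4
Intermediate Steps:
M = -95 (M = -3 + (-62 - (4 - 1*(-26))) = -3 + (-62 - (4 + 26)) = -3 + (-62 - 1*30) = -3 + (-62 - 30) = -3 - 92 = -95)
D = -107/6 (D = -2 + (⅙)*(-95) = -2 - 95/6 = -107/6 ≈ -17.833)
(76 + D)² = (76 - 107/6)² = (349/6)² = 121801/36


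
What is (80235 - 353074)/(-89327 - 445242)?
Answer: 38977/76367 ≈ 0.51039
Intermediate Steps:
(80235 - 353074)/(-89327 - 445242) = -272839/(-534569) = -272839*(-1/534569) = 38977/76367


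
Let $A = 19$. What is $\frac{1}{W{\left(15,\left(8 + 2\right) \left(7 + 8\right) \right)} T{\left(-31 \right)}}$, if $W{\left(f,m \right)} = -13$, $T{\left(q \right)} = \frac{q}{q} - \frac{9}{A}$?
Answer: $- \frac{19}{130} \approx -0.14615$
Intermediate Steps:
$T{\left(q \right)} = \frac{10}{19}$ ($T{\left(q \right)} = \frac{q}{q} - \frac{9}{19} = 1 - \frac{9}{19} = \frac{10}{19}$)
$\frac{1}{W{\left(15,\left(8 + 2\right) \left(7 + 8\right) \right)} T{\left(-31 \right)}} = \frac{1}{\left(-13\right) \frac{10}{19}} = \frac{1}{- \frac{130}{19}} = - \frac{19}{130}$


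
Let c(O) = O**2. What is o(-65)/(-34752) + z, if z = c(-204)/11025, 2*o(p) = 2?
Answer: 160692023/42571200 ≈ 3.7747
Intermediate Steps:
o(p) = 1 (o(p) = (1/2)*2 = 1)
z = 4624/1225 (z = (-204)**2/11025 = 41616*(1/11025) = 4624/1225 ≈ 3.7747)
o(-65)/(-34752) + z = 1/(-34752) + 4624/1225 = 1*(-1/34752) + 4624/1225 = -1/34752 + 4624/1225 = 160692023/42571200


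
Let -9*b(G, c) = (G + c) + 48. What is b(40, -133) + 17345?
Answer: 17350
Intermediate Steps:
b(G, c) = -16/3 - G/9 - c/9 (b(G, c) = -((G + c) + 48)/9 = -(48 + G + c)/9 = -16/3 - G/9 - c/9)
b(40, -133) + 17345 = (-16/3 - ⅑*40 - ⅑*(-133)) + 17345 = (-16/3 - 40/9 + 133/9) + 17345 = 5 + 17345 = 17350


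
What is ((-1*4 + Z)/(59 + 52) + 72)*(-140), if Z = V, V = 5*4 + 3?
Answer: -1121540/111 ≈ -10104.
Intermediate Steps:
V = 23 (V = 20 + 3 = 23)
Z = 23
((-1*4 + Z)/(59 + 52) + 72)*(-140) = ((-1*4 + 23)/(59 + 52) + 72)*(-140) = ((-4 + 23)/111 + 72)*(-140) = (19*(1/111) + 72)*(-140) = (19/111 + 72)*(-140) = (8011/111)*(-140) = -1121540/111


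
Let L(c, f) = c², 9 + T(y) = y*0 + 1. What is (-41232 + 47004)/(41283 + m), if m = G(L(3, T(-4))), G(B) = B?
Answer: 13/93 ≈ 0.13978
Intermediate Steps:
T(y) = -8 (T(y) = -9 + (y*0 + 1) = -9 + (0 + 1) = -9 + 1 = -8)
m = 9 (m = 3² = 9)
(-41232 + 47004)/(41283 + m) = (-41232 + 47004)/(41283 + 9) = 5772/41292 = 5772*(1/41292) = 13/93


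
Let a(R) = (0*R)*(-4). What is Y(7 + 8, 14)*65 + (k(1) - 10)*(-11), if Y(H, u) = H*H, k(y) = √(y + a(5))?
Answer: 14724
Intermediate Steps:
a(R) = 0 (a(R) = 0*(-4) = 0)
k(y) = √y (k(y) = √(y + 0) = √y)
Y(H, u) = H²
Y(7 + 8, 14)*65 + (k(1) - 10)*(-11) = (7 + 8)²*65 + (√1 - 10)*(-11) = 15²*65 + (1 - 10)*(-11) = 225*65 - 9*(-11) = 14625 + 99 = 14724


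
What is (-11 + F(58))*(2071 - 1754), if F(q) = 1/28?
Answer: -97319/28 ≈ -3475.7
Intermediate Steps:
F(q) = 1/28
(-11 + F(58))*(2071 - 1754) = (-11 + 1/28)*(2071 - 1754) = -307/28*317 = -97319/28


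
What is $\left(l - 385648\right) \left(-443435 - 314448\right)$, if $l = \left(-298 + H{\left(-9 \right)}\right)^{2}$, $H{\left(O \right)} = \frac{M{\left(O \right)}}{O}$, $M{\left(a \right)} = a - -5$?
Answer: $\frac{18239063732932}{81} \approx 2.2517 \cdot 10^{11}$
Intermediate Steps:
$M{\left(a \right)} = 5 + a$ ($M{\left(a \right)} = a + 5 = 5 + a$)
$H{\left(O \right)} = \frac{5 + O}{O}$
$l = \frac{7171684}{81}$ ($l = \left(-298 + \frac{5 - 9}{-9}\right)^{2} = \left(-298 - - \frac{4}{9}\right)^{2} = \left(-298 + \frac{4}{9}\right)^{2} = \left(- \frac{2678}{9}\right)^{2} = \frac{7171684}{81} \approx 88539.0$)
$\left(l - 385648\right) \left(-443435 - 314448\right) = \left(\frac{7171684}{81} - 385648\right) \left(-443435 - 314448\right) = \left(- \frac{24065804}{81}\right) \left(-757883\right) = \frac{18239063732932}{81}$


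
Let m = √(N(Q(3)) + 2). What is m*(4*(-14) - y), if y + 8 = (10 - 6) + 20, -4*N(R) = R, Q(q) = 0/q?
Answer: -72*√2 ≈ -101.82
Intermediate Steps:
Q(q) = 0
N(R) = -R/4
y = 16 (y = -8 + ((10 - 6) + 20) = -8 + (4 + 20) = -8 + 24 = 16)
m = √2 (m = √(-¼*0 + 2) = √(0 + 2) = √2 ≈ 1.4142)
m*(4*(-14) - y) = √2*(4*(-14) - 1*16) = √2*(-56 - 16) = √2*(-72) = -72*√2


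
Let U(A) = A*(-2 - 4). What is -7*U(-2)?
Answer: -84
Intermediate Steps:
U(A) = -6*A (U(A) = A*(-6) = -6*A)
-7*U(-2) = -(-42)*(-2) = -7*12 = -84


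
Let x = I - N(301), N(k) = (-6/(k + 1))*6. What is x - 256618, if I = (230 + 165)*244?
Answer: -24195920/151 ≈ -1.6024e+5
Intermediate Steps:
I = 96380 (I = 395*244 = 96380)
N(k) = -36/(1 + k) (N(k) = (-6/(1 + k))*6 = -6/(1 + k)*6 = -36/(1 + k))
x = 14553398/151 (x = 96380 - (-36)/(1 + 301) = 96380 - (-36)/302 = 96380 - 1*(-18/151) = 96380 + 18/151 = 14553398/151 ≈ 96380.)
x - 256618 = 14553398/151 - 256618 = -24195920/151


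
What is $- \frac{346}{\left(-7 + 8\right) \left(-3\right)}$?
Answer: $\frac{346}{3} \approx 115.33$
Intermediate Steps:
$- \frac{346}{\left(-7 + 8\right) \left(-3\right)} = - \frac{346}{1 \left(-3\right)} = - \frac{346}{-3} = \left(-346\right) \left(- \frac{1}{3}\right) = \frac{346}{3}$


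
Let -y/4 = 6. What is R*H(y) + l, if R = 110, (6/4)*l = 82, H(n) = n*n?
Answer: 190244/3 ≈ 63415.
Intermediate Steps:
y = -24 (y = -4*6 = -24)
H(n) = n²
l = 164/3 (l = (⅔)*82 = 164/3 ≈ 54.667)
R*H(y) + l = 110*(-24)² + 164/3 = 110*576 + 164/3 = 63360 + 164/3 = 190244/3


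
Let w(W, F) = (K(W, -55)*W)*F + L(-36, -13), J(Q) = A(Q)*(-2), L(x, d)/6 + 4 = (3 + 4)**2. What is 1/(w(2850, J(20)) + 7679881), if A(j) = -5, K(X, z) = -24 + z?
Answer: 1/5428651 ≈ 1.8421e-7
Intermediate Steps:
L(x, d) = 270 (L(x, d) = -24 + 6*(3 + 4)**2 = -24 + 6*7**2 = -24 + 6*49 = -24 + 294 = 270)
J(Q) = 10 (J(Q) = -5*(-2) = 10)
w(W, F) = 270 - 79*F*W (w(W, F) = ((-24 - 55)*W)*F + 270 = (-79*W)*F + 270 = -79*F*W + 270 = 270 - 79*F*W)
1/(w(2850, J(20)) + 7679881) = 1/((270 - 79*10*2850) + 7679881) = 1/((270 - 2251500) + 7679881) = 1/(-2251230 + 7679881) = 1/5428651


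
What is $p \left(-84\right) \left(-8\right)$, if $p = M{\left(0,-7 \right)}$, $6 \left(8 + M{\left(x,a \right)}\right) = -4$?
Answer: $-5824$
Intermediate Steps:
$M{\left(x,a \right)} = - \frac{26}{3}$ ($M{\left(x,a \right)} = -8 + \frac{1}{6} \left(-4\right) = -8 - \frac{2}{3} = - \frac{26}{3}$)
$p = - \frac{26}{3} \approx -8.6667$
$p \left(-84\right) \left(-8\right) = \left(- \frac{26}{3}\right) \left(-84\right) \left(-8\right) = 728 \left(-8\right) = -5824$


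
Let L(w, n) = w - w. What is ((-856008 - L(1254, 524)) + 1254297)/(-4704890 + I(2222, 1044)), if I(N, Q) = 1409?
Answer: -132763/1567827 ≈ -0.084680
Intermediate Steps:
L(w, n) = 0
((-856008 - L(1254, 524)) + 1254297)/(-4704890 + I(2222, 1044)) = ((-856008 - 1*0) + 1254297)/(-4704890 + 1409) = ((-856008 + 0) + 1254297)/(-4703481) = (-856008 + 1254297)*(-1/4703481) = 398289*(-1/4703481) = -132763/1567827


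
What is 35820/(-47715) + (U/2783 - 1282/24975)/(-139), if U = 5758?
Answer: -23517172585264/30732449212575 ≈ -0.76522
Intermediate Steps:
35820/(-47715) + (U/2783 - 1282/24975)/(-139) = 35820/(-47715) + (5758/2783 - 1282/24975)/(-139) = 35820*(-1/47715) + (5758*(1/2783) - 1282*1/24975)*(-1/139) = -2388/3181 + (5758/2783 - 1282/24975)*(-1/139) = -2388/3181 + (140238244/69505425)*(-1/139) = -2388/3181 - 140238244/9661254075 = -23517172585264/30732449212575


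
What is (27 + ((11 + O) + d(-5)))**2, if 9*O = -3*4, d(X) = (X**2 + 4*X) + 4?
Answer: 18769/9 ≈ 2085.4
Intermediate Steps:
d(X) = 4 + X**2 + 4*X
O = -4/3 (O = (-3*4)/9 = (1/9)*(-12) = -4/3 ≈ -1.3333)
(27 + ((11 + O) + d(-5)))**2 = (27 + ((11 - 4/3) + (4 + (-5)**2 + 4*(-5))))**2 = (27 + (29/3 + (4 + 25 - 20)))**2 = (27 + (29/3 + 9))**2 = (27 + 56/3)**2 = (137/3)**2 = 18769/9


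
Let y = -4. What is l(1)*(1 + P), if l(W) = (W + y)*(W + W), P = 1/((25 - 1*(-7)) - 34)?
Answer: -3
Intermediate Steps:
P = -½ (P = 1/((25 + 7) - 34) = 1/(32 - 34) = 1/(-2) = -½ ≈ -0.50000)
l(W) = 2*W*(-4 + W) (l(W) = (W - 4)*(W + W) = (-4 + W)*(2*W) = 2*W*(-4 + W))
l(1)*(1 + P) = (2*1*(-4 + 1))*(1 - ½) = (2*1*(-3))*(½) = -6*½ = -3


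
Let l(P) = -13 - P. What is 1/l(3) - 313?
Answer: -5009/16 ≈ -313.06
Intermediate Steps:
1/l(3) - 313 = 1/(-13 - 1*3) - 313 = 1/(-13 - 3) - 313 = 1/(-16) - 313 = -1/16 - 313 = -5009/16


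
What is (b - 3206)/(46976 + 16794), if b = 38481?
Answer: 7055/12754 ≈ 0.55316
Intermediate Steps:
(b - 3206)/(46976 + 16794) = (38481 - 3206)/(46976 + 16794) = 35275/63770 = 35275*(1/63770) = 7055/12754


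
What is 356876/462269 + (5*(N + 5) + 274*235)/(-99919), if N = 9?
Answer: 5860833304/46189456211 ≈ 0.12689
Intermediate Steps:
356876/462269 + (5*(N + 5) + 274*235)/(-99919) = 356876/462269 + (5*(9 + 5) + 274*235)/(-99919) = 356876*(1/462269) + (5*14 + 64390)*(-1/99919) = 356876/462269 + (70 + 64390)*(-1/99919) = 356876/462269 + 64460*(-1/99919) = 356876/462269 - 64460/99919 = 5860833304/46189456211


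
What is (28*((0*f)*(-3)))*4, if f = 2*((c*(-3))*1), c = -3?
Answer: 0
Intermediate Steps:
f = 18 (f = 2*(-3*(-3)*1) = 2*(9*1) = 2*9 = 18)
(28*((0*f)*(-3)))*4 = (28*((0*18)*(-3)))*4 = (28*(0*(-3)))*4 = (28*0)*4 = 0*4 = 0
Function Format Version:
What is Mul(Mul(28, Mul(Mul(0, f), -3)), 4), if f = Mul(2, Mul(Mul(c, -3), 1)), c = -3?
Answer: 0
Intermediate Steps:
f = 18 (f = Mul(2, Mul(Mul(-3, -3), 1)) = Mul(2, Mul(9, 1)) = Mul(2, 9) = 18)
Mul(Mul(28, Mul(Mul(0, f), -3)), 4) = Mul(Mul(28, Mul(Mul(0, 18), -3)), 4) = Mul(Mul(28, Mul(0, -3)), 4) = Mul(Mul(28, 0), 4) = Mul(0, 4) = 0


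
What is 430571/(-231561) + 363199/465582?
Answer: -38787794561/35936877834 ≈ -1.0793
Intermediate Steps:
430571/(-231561) + 363199/465582 = 430571*(-1/231561) + 363199*(1/465582) = -430571/231561 + 363199/465582 = -38787794561/35936877834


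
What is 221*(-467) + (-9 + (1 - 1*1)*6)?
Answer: -103216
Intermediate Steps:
221*(-467) + (-9 + (1 - 1*1)*6) = -103207 + (-9 + (1 - 1)*6) = -103207 + (-9 + 0*6) = -103207 + (-9 + 0) = -103207 - 9 = -103216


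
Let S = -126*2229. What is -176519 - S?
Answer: 104335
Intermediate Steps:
S = -280854
-176519 - S = -176519 - 1*(-280854) = -176519 + 280854 = 104335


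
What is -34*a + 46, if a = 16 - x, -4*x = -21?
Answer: -639/2 ≈ -319.50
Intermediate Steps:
x = 21/4 (x = -¼*(-21) = 21/4 ≈ 5.2500)
a = 43/4 (a = 16 - 1*21/4 = 16 - 21/4 = 43/4 ≈ 10.750)
-34*a + 46 = -34*43/4 + 46 = -731/2 + 46 = -639/2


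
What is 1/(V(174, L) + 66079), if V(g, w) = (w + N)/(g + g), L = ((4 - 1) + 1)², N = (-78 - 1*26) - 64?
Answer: 87/5748835 ≈ 1.5133e-5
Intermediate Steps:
N = -168 (N = (-78 - 26) - 64 = -104 - 64 = -168)
L = 16 (L = (3 + 1)² = 4² = 16)
V(g, w) = (-168 + w)/(2*g) (V(g, w) = (w - 168)/(g + g) = (-168 + w)/((2*g)) = (-168 + w)*(1/(2*g)) = (-168 + w)/(2*g))
1/(V(174, L) + 66079) = 1/((½)*(-168 + 16)/174 + 66079) = 1/((½)*(1/174)*(-152) + 66079) = 1/(-38/87 + 66079) = 1/(5748835/87) = 87/5748835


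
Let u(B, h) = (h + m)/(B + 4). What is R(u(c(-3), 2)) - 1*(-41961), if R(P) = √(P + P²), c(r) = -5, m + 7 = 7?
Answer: 41961 + √2 ≈ 41962.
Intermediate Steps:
m = 0 (m = -7 + 7 = 0)
u(B, h) = h/(4 + B) (u(B, h) = (h + 0)/(B + 4) = h/(4 + B))
R(u(c(-3), 2)) - 1*(-41961) = √((2/(4 - 5))*(1 + 2/(4 - 5))) - 1*(-41961) = √((2/(-1))*(1 + 2/(-1))) + 41961 = √((2*(-1))*(1 + 2*(-1))) + 41961 = √(-2*(1 - 2)) + 41961 = √(-2*(-1)) + 41961 = √2 + 41961 = 41961 + √2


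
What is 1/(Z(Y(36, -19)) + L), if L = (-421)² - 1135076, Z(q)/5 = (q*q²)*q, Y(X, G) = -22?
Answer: 1/213445 ≈ 4.6850e-6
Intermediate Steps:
Z(q) = 5*q⁴ (Z(q) = 5*((q*q²)*q) = 5*(q³*q) = 5*q⁴)
L = -957835 (L = 177241 - 1135076 = -957835)
1/(Z(Y(36, -19)) + L) = 1/(5*(-22)⁴ - 957835) = 1/(5*234256 - 957835) = 1/(1171280 - 957835) = 1/213445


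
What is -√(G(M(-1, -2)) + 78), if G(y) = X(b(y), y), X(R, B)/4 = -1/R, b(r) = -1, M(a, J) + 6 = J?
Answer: -√82 ≈ -9.0554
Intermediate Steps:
M(a, J) = -6 + J
X(R, B) = -4/R (X(R, B) = 4*(-1/R) = -4/R)
G(y) = 4 (G(y) = -4/(-1) = -4*(-1) = 4)
-√(G(M(-1, -2)) + 78) = -√(4 + 78) = -√82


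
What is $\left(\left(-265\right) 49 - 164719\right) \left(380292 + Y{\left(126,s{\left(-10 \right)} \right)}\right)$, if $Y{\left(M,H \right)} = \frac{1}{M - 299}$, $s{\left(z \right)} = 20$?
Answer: $- \frac{11691237677560}{173} \approx -6.7579 \cdot 10^{10}$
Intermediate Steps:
$Y{\left(M,H \right)} = \frac{1}{-299 + M}$
$\left(\left(-265\right) 49 - 164719\right) \left(380292 + Y{\left(126,s{\left(-10 \right)} \right)}\right) = \left(\left(-265\right) 49 - 164719\right) \left(380292 + \frac{1}{-299 + 126}\right) = \left(-12985 - 164719\right) \left(380292 + \frac{1}{-173}\right) = - 177704 \left(380292 - \frac{1}{173}\right) = \left(-177704\right) \frac{65790515}{173} = - \frac{11691237677560}{173}$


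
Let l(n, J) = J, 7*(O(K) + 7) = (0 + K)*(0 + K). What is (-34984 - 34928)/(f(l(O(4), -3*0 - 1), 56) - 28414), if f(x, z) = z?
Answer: 34956/14179 ≈ 2.4653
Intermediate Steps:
O(K) = -7 + K²/7 (O(K) = -7 + ((0 + K)*(0 + K))/7 = -7 + (K*K)/7 = -7 + K²/7)
(-34984 - 34928)/(f(l(O(4), -3*0 - 1), 56) - 28414) = (-34984 - 34928)/(56 - 28414) = -69912/(-28358) = -69912*(-1/28358) = 34956/14179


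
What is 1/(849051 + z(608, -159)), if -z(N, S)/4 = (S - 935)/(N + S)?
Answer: 449/381228275 ≈ 1.1778e-6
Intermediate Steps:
z(N, S) = -4*(-935 + S)/(N + S) (z(N, S) = -4*(S - 935)/(N + S) = -4*(-935 + S)/(N + S))
1/(849051 + z(608, -159)) = 1/(849051 + 4*(935 - 1*(-159))/(608 - 159)) = 1/(849051 + 4*(935 + 159)/449) = 1/(849051 + 4*(1/449)*1094) = 1/(849051 + 4376/449) = 1/(381228275/449) = 449/381228275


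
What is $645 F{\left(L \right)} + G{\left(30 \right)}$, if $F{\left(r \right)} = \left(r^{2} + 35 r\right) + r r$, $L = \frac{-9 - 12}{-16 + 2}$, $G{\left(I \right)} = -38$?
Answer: $36727$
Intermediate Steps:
$L = \frac{3}{2}$ ($L = - \frac{21}{-14} = \left(-21\right) \left(- \frac{1}{14}\right) = \frac{3}{2} \approx 1.5$)
$F{\left(r \right)} = 2 r^{2} + 35 r$ ($F{\left(r \right)} = \left(r^{2} + 35 r\right) + r^{2} = 2 r^{2} + 35 r$)
$645 F{\left(L \right)} + G{\left(30 \right)} = 645 \frac{3 \left(35 + 2 \cdot \frac{3}{2}\right)}{2} - 38 = 645 \frac{3 \left(35 + 3\right)}{2} - 38 = 645 \cdot \frac{3}{2} \cdot 38 - 38 = 645 \cdot 57 - 38 = 36765 - 38 = 36727$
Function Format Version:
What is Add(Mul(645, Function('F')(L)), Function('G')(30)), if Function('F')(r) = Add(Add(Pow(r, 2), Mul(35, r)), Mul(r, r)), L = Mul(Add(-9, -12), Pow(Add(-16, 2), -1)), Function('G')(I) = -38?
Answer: 36727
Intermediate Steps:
L = Rational(3, 2) (L = Mul(-21, Pow(-14, -1)) = Mul(-21, Rational(-1, 14)) = Rational(3, 2) ≈ 1.5000)
Function('F')(r) = Add(Mul(2, Pow(r, 2)), Mul(35, r)) (Function('F')(r) = Add(Add(Pow(r, 2), Mul(35, r)), Pow(r, 2)) = Add(Mul(2, Pow(r, 2)), Mul(35, r)))
Add(Mul(645, Function('F')(L)), Function('G')(30)) = Add(Mul(645, Mul(Rational(3, 2), Add(35, Mul(2, Rational(3, 2))))), -38) = Add(Mul(645, Mul(Rational(3, 2), Add(35, 3))), -38) = Add(Mul(645, Mul(Rational(3, 2), 38)), -38) = Add(Mul(645, 57), -38) = Add(36765, -38) = 36727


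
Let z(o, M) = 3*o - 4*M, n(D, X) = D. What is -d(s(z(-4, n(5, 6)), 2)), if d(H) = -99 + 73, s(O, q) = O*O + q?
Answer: 26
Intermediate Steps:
z(o, M) = -4*M + 3*o
s(O, q) = q + O² (s(O, q) = O² + q = q + O²)
d(H) = -26
-d(s(z(-4, n(5, 6)), 2)) = -1*(-26) = 26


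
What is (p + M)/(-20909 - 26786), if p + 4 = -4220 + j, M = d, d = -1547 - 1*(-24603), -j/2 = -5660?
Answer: -30152/47695 ≈ -0.63218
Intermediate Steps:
j = 11320 (j = -2*(-5660) = 11320)
d = 23056 (d = -1547 + 24603 = 23056)
M = 23056
p = 7096 (p = -4 + (-4220 + 11320) = -4 + 7100 = 7096)
(p + M)/(-20909 - 26786) = (7096 + 23056)/(-20909 - 26786) = 30152/(-47695) = 30152*(-1/47695) = -30152/47695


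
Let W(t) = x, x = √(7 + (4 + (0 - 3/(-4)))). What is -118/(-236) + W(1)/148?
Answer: ½ + √47/296 ≈ 0.52316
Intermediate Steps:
x = √47/2 (x = √(7 + (4 + (0 - 3*(-1)/4))) = √(7 + (4 + (0 - 1*(-¾)))) = √(7 + (4 + (0 + ¾))) = √(7 + (4 + ¾)) = √(7 + 19/4) = √(47/4) = √47/2 ≈ 3.4278)
W(t) = √47/2
-118/(-236) + W(1)/148 = -118/(-236) + (√47/2)/148 = -118*(-1/236) + (√47/2)*(1/148) = ½ + √47/296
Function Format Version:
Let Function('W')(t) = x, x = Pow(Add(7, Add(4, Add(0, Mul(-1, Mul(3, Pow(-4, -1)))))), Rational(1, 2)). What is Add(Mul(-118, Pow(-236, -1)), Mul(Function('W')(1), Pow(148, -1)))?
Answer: Add(Rational(1, 2), Mul(Rational(1, 296), Pow(47, Rational(1, 2)))) ≈ 0.52316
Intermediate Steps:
x = Mul(Rational(1, 2), Pow(47, Rational(1, 2))) (x = Pow(Add(7, Add(4, Add(0, Mul(-1, Mul(3, Rational(-1, 4)))))), Rational(1, 2)) = Pow(Add(7, Add(4, Add(0, Mul(-1, Rational(-3, 4))))), Rational(1, 2)) = Pow(Add(7, Add(4, Add(0, Rational(3, 4)))), Rational(1, 2)) = Pow(Add(7, Add(4, Rational(3, 4))), Rational(1, 2)) = Pow(Add(7, Rational(19, 4)), Rational(1, 2)) = Pow(Rational(47, 4), Rational(1, 2)) = Mul(Rational(1, 2), Pow(47, Rational(1, 2))) ≈ 3.4278)
Function('W')(t) = Mul(Rational(1, 2), Pow(47, Rational(1, 2)))
Add(Mul(-118, Pow(-236, -1)), Mul(Function('W')(1), Pow(148, -1))) = Add(Mul(-118, Pow(-236, -1)), Mul(Mul(Rational(1, 2), Pow(47, Rational(1, 2))), Pow(148, -1))) = Add(Mul(-118, Rational(-1, 236)), Mul(Mul(Rational(1, 2), Pow(47, Rational(1, 2))), Rational(1, 148))) = Add(Rational(1, 2), Mul(Rational(1, 296), Pow(47, Rational(1, 2))))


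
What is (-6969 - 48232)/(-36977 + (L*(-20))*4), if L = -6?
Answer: 55201/36497 ≈ 1.5125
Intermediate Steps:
(-6969 - 48232)/(-36977 + (L*(-20))*4) = (-6969 - 48232)/(-36977 - 6*(-20)*4) = -55201/(-36977 + 120*4) = -55201/(-36977 + 480) = -55201/(-36497) = -55201*(-1/36497) = 55201/36497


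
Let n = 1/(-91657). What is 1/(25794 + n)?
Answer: 91657/2364200657 ≈ 3.8769e-5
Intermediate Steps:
n = -1/91657 ≈ -1.0910e-5
1/(25794 + n) = 1/(25794 - 1/91657) = 1/(2364200657/91657) = 91657/2364200657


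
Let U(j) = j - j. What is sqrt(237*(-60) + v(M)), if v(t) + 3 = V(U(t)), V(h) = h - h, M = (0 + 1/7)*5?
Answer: I*sqrt(14223) ≈ 119.26*I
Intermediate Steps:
U(j) = 0
M = 5/7 (M = (0 + 1/7)*5 = (1/7)*5 = 5/7 ≈ 0.71429)
V(h) = 0
v(t) = -3 (v(t) = -3 + 0 = -3)
sqrt(237*(-60) + v(M)) = sqrt(237*(-60) - 3) = sqrt(-14220 - 3) = sqrt(-14223) = I*sqrt(14223)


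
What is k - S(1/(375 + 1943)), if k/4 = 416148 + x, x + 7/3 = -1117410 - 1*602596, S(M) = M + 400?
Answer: -36270960635/6954 ≈ -5.2158e+6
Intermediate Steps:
S(M) = 400 + M
x = -5160025/3 (x = -7/3 + (-1117410 - 1*602596) = -7/3 + (-1117410 - 602596) = -7/3 - 1720006 = -5160025/3 ≈ -1.7200e+6)
k = -15646324/3 (k = 4*(416148 - 5160025/3) = 4*(-3911581/3) = -15646324/3 ≈ -5.2154e+6)
k - S(1/(375 + 1943)) = -15646324/3 - (400 + 1/(375 + 1943)) = -15646324/3 - (400 + 1/2318) = -15646324/3 - 1*927201/2318 = -15646324/3 - 927201/2318 = -36270960635/6954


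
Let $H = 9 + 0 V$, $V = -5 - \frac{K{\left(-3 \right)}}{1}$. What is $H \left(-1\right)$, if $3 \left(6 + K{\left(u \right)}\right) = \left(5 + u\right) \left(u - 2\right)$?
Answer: $-9$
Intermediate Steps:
$K{\left(u \right)} = -6 + \frac{\left(-2 + u\right) \left(5 + u\right)}{3}$ ($K{\left(u \right)} = -6 + \frac{\left(5 + u\right) \left(u - 2\right)}{3} = -6 + \frac{\left(5 + u\right) \left(-2 + u\right)}{3} = -6 + \frac{\left(-2 + u\right) \left(5 + u\right)}{3}$)
$V = \frac{13}{3}$ ($V = -5 - \frac{- \frac{28}{3} - 3 + \frac{\left(-3\right)^{2}}{3}}{1} = -5 - \left(- \frac{28}{3} - 3 + \frac{1}{3} \cdot 9\right) 1 = -5 - \left(- \frac{28}{3} - 3 + 3\right) 1 = -5 - \left(- \frac{28}{3}\right) 1 = -5 - - \frac{28}{3} = -5 + \frac{28}{3} = \frac{13}{3} \approx 4.3333$)
$H = 9$ ($H = 9 + 0 \cdot \frac{13}{3} = 9 + 0 = 9$)
$H \left(-1\right) = 9 \left(-1\right) = -9$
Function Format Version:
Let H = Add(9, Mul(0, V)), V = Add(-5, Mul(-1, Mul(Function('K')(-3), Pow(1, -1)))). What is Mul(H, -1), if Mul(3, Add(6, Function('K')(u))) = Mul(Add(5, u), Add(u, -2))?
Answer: -9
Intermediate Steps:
Function('K')(u) = Add(-6, Mul(Rational(1, 3), Add(-2, u), Add(5, u))) (Function('K')(u) = Add(-6, Mul(Rational(1, 3), Mul(Add(5, u), Add(u, -2)))) = Add(-6, Mul(Rational(1, 3), Mul(Add(5, u), Add(-2, u)))) = Add(-6, Mul(Rational(1, 3), Mul(Add(-2, u), Add(5, u)))) = Add(-6, Mul(Rational(1, 3), Add(-2, u), Add(5, u))))
V = Rational(13, 3) (V = Add(-5, Mul(-1, Mul(Add(Rational(-28, 3), -3, Mul(Rational(1, 3), Pow(-3, 2))), Pow(1, -1)))) = Add(-5, Mul(-1, Mul(Add(Rational(-28, 3), -3, Mul(Rational(1, 3), 9)), 1))) = Add(-5, Mul(-1, Mul(Add(Rational(-28, 3), -3, 3), 1))) = Add(-5, Mul(-1, Mul(Rational(-28, 3), 1))) = Add(-5, Mul(-1, Rational(-28, 3))) = Add(-5, Rational(28, 3)) = Rational(13, 3) ≈ 4.3333)
H = 9 (H = Add(9, Mul(0, Rational(13, 3))) = Add(9, 0) = 9)
Mul(H, -1) = Mul(9, -1) = -9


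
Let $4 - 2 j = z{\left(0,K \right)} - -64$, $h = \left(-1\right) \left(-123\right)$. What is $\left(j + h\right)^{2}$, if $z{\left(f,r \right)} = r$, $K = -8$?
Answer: $9409$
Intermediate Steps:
$h = 123$
$j = -26$ ($j = 2 - \frac{-8 - -64}{2} = 2 - \frac{-8 + 64}{2} = 2 - 28 = -26$)
$\left(j + h\right)^{2} = \left(-26 + 123\right)^{2} = 97^{2} = 9409$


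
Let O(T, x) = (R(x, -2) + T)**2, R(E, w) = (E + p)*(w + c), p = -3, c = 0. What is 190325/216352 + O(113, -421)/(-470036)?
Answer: -27586503423/25423307168 ≈ -1.0851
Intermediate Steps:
R(E, w) = w*(-3 + E) (R(E, w) = (E - 3)*(w + 0) = (-3 + E)*w = w*(-3 + E))
O(T, x) = (6 + T - 2*x)**2 (O(T, x) = (-2*(-3 + x) + T)**2 = ((6 - 2*x) + T)**2 = (6 + T - 2*x)**2)
190325/216352 + O(113, -421)/(-470036) = 190325/216352 + (6 + 113 - 2*(-421))**2/(-470036) = 190325*(1/216352) + (6 + 113 + 842)**2*(-1/470036) = 190325/216352 + 961**2*(-1/470036) = 190325/216352 + 923521*(-1/470036) = 190325/216352 - 923521/470036 = -27586503423/25423307168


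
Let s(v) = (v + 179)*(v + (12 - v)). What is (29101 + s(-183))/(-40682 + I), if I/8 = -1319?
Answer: -29053/51234 ≈ -0.56707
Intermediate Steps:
I = -10552 (I = 8*(-1319) = -10552)
s(v) = 2148 + 12*v (s(v) = (179 + v)*12 = 2148 + 12*v)
(29101 + s(-183))/(-40682 + I) = (29101 + (2148 + 12*(-183)))/(-40682 - 10552) = (29101 + (2148 - 2196))/(-51234) = (29101 - 48)*(-1/51234) = 29053*(-1/51234) = -29053/51234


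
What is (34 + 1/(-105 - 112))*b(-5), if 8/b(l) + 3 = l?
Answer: -7377/217 ≈ -33.995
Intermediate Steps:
b(l) = 8/(-3 + l)
(34 + 1/(-105 - 112))*b(-5) = (34 + 1/(-105 - 112))*(8/(-3 - 5)) = (34 + 1/(-217))*(8/(-8)) = (34 - 1/217)*(8*(-1/8)) = (7377/217)*(-1) = -7377/217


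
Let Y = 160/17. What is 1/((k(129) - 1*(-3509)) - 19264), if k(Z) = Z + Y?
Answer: -17/265482 ≈ -6.4034e-5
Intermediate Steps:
Y = 160/17 (Y = 160*(1/17) = 160/17 ≈ 9.4118)
k(Z) = 160/17 + Z (k(Z) = Z + 160/17 = 160/17 + Z)
1/((k(129) - 1*(-3509)) - 19264) = 1/(((160/17 + 129) - 1*(-3509)) - 19264) = 1/((2353/17 + 3509) - 19264) = 1/(62006/17 - 19264) = 1/(-265482/17) = -17/265482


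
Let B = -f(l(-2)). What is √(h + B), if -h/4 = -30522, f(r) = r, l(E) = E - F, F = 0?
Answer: √122090 ≈ 349.41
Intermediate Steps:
l(E) = E (l(E) = E - 1*0 = E + 0 = E)
B = 2 (B = -1*(-2) = 2)
h = 122088 (h = -4*(-30522) = 122088)
√(h + B) = √(122088 + 2) = √122090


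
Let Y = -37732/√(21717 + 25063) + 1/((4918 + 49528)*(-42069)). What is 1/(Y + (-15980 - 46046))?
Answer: -3805663072009846273859771250/236048190396323018432114965373719 + 98977428250188555351816*√11695/236048190396323018432114965373719 ≈ -1.6077e-5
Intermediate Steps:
Y = -1/2290488774 - 18866*√11695/11695 (Y = -37732*√11695/23390 - 1/42069/54446 = -37732*√11695/23390 + (1/54446)*(-1/42069) = -18866*√11695/11695 - 1/2290488774 = -1/2290488774 - 18866*√11695/11695 ≈ -174.45)
1/(Y + (-15980 - 46046)) = 1/((-1/2290488774 - 18866*√11695/11695) + (-15980 - 46046)) = 1/((-1/2290488774 - 18866*√11695/11695) - 62026) = 1/(-142069856696125/2290488774 - 18866*√11695/11695)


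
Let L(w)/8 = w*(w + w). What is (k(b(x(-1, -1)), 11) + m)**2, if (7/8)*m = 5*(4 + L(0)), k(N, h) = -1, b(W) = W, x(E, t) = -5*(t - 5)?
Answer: 23409/49 ≈ 477.73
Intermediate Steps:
x(E, t) = 25 - 5*t (x(E, t) = -5*(-5 + t) = 25 - 5*t)
L(w) = 16*w**2 (L(w) = 8*(w*(w + w)) = 8*(w*(2*w)) = 8*(2*w**2) = 16*w**2)
m = 160/7 (m = 8*(5*(4 + 16*0**2))/7 = 8*(5*(4 + 16*0))/7 = 8*(5*(4 + 0))/7 = 8*(5*4)/7 = (8/7)*20 = 160/7 ≈ 22.857)
(k(b(x(-1, -1)), 11) + m)**2 = (-1 + 160/7)**2 = (153/7)**2 = 23409/49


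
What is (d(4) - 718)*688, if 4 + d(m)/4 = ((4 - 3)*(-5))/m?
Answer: -508432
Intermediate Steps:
d(m) = -16 - 20/m (d(m) = -16 + 4*(((4 - 3)*(-5))/m) = -16 + 4*((1*(-5))/m) = -16 + 4*(-5/m) = -16 - 20/m)
(d(4) - 718)*688 = ((-16 - 20/4) - 718)*688 = ((-16 - 20*¼) - 718)*688 = ((-16 - 5) - 718)*688 = (-21 - 718)*688 = -739*688 = -508432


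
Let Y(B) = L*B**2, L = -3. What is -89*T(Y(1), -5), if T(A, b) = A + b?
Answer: 712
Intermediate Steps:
Y(B) = -3*B**2
-89*T(Y(1), -5) = -89*(-3*1**2 - 5) = -89*(-3*1 - 5) = -89*(-3 - 5) = -89*(-8) = 712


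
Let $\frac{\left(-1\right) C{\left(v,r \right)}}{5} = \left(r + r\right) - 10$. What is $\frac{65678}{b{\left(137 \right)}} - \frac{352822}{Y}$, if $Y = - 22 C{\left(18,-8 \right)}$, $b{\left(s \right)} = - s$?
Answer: $- \frac{69751233}{195910} \approx -356.04$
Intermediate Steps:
$C{\left(v,r \right)} = 50 - 10 r$ ($C{\left(v,r \right)} = - 5 \left(\left(r + r\right) - 10\right) = - 5 \left(2 r - 10\right) = - 5 \left(-10 + 2 r\right) = 50 - 10 r$)
$Y = -2860$ ($Y = - 22 \left(50 - -80\right) = - 22 \left(50 + 80\right) = \left(-22\right) 130 = -2860$)
$\frac{65678}{b{\left(137 \right)}} - \frac{352822}{Y} = \frac{65678}{\left(-1\right) 137} - \frac{352822}{-2860} = \frac{65678}{-137} - - \frac{176411}{1430} = 65678 \left(- \frac{1}{137}\right) + \frac{176411}{1430} = - \frac{65678}{137} + \frac{176411}{1430} = - \frac{69751233}{195910}$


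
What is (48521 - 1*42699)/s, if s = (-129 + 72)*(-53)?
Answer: 5822/3021 ≈ 1.9272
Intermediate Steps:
s = 3021 (s = -57*(-53) = 3021)
(48521 - 1*42699)/s = (48521 - 1*42699)/3021 = (48521 - 42699)*(1/3021) = 5822*(1/3021) = 5822/3021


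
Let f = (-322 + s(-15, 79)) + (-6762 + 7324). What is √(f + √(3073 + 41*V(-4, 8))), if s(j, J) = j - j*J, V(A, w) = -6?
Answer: √(1410 + √2827) ≈ 38.251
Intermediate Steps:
s(j, J) = j - J*j
f = 1410 (f = (-322 - 15*(1 - 1*79)) + (-6762 + 7324) = (-322 - 15*(1 - 79)) + 562 = (-322 - 15*(-78)) + 562 = (-322 + 1170) + 562 = 848 + 562 = 1410)
√(f + √(3073 + 41*V(-4, 8))) = √(1410 + √(3073 + 41*(-6))) = √(1410 + √(3073 - 246)) = √(1410 + √2827)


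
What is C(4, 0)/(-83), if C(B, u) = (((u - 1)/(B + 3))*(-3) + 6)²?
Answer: -2025/4067 ≈ -0.49791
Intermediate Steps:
C(B, u) = (6 - 3*(-1 + u)/(3 + B))² (C(B, u) = (((-1 + u)/(3 + B))*(-3) + 6)² = (-3*(-1 + u)/(3 + B) + 6)² = (6 - 3*(-1 + u)/(3 + B))²)
C(4, 0)/(-83) = (9*(7 - 1*0 + 2*4)²/(3 + 4)²)/(-83) = -9*(7 + 0 + 8)²/(83*7²) = -9*15²/(83*49) = -9*225/(83*49) = -1/83*2025/49 = -2025/4067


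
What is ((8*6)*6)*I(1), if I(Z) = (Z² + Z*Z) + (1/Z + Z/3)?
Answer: 960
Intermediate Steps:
I(Z) = 1/Z + 2*Z² + Z/3 (I(Z) = (Z² + Z²) + (1/Z + Z*(⅓)) = 2*Z² + (1/Z + Z/3) = 1/Z + 2*Z² + Z/3)
((8*6)*6)*I(1) = ((8*6)*6)*(1/1 + 2*1² + (⅓)*1) = (48*6)*(1 + 2*1 + ⅓) = 288*(1 + 2 + ⅓) = 288*(10/3) = 960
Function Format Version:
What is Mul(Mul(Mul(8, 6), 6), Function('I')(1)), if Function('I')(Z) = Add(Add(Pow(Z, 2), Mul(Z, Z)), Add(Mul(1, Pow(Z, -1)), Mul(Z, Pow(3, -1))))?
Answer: 960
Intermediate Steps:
Function('I')(Z) = Add(Pow(Z, -1), Mul(2, Pow(Z, 2)), Mul(Rational(1, 3), Z)) (Function('I')(Z) = Add(Add(Pow(Z, 2), Pow(Z, 2)), Add(Pow(Z, -1), Mul(Z, Rational(1, 3)))) = Add(Mul(2, Pow(Z, 2)), Add(Pow(Z, -1), Mul(Rational(1, 3), Z))) = Add(Pow(Z, -1), Mul(2, Pow(Z, 2)), Mul(Rational(1, 3), Z)))
Mul(Mul(Mul(8, 6), 6), Function('I')(1)) = Mul(Mul(Mul(8, 6), 6), Add(Pow(1, -1), Mul(2, Pow(1, 2)), Mul(Rational(1, 3), 1))) = Mul(Mul(48, 6), Add(1, Mul(2, 1), Rational(1, 3))) = Mul(288, Add(1, 2, Rational(1, 3))) = Mul(288, Rational(10, 3)) = 960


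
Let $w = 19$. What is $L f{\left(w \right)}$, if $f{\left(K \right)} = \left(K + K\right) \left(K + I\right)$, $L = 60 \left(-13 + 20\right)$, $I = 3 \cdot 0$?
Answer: $303240$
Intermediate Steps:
$I = 0$
$L = 420$ ($L = 60 \cdot 7 = 420$)
$f{\left(K \right)} = 2 K^{2}$ ($f{\left(K \right)} = \left(K + K\right) \left(K + 0\right) = 2 K K = 2 K^{2}$)
$L f{\left(w \right)} = 420 \cdot 2 \cdot 19^{2} = 420 \cdot 2 \cdot 361 = 420 \cdot 722 = 303240$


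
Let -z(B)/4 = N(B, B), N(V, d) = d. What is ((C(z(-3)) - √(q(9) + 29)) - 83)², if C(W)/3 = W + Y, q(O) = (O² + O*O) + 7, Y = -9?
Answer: 5674 + 444*√22 ≈ 7756.5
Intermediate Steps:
q(O) = 7 + 2*O² (q(O) = (O² + O²) + 7 = 2*O² + 7 = 7 + 2*O²)
z(B) = -4*B
C(W) = -27 + 3*W (C(W) = 3*(W - 9) = 3*(-9 + W) = -27 + 3*W)
((C(z(-3)) - √(q(9) + 29)) - 83)² = (((-27 + 3*(-4*(-3))) - √((7 + 2*9²) + 29)) - 83)² = (((-27 + 3*12) - √((7 + 2*81) + 29)) - 83)² = (((-27 + 36) - √((7 + 162) + 29)) - 83)² = ((9 - √(169 + 29)) - 83)² = ((9 - √198) - 83)² = ((9 - 3*√22) - 83)² = (-74 - 3*√22)²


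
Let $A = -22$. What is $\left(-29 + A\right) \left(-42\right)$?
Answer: $2142$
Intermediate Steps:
$\left(-29 + A\right) \left(-42\right) = \left(-29 - 22\right) \left(-42\right) = \left(-51\right) \left(-42\right) = 2142$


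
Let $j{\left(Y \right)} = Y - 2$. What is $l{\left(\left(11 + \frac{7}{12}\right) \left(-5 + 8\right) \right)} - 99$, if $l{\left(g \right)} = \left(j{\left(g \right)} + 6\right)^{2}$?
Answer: $\frac{22441}{16} \approx 1402.6$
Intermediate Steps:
$j{\left(Y \right)} = -2 + Y$ ($j{\left(Y \right)} = Y - 2 = -2 + Y$)
$l{\left(g \right)} = \left(4 + g\right)^{2}$ ($l{\left(g \right)} = \left(\left(-2 + g\right) + 6\right)^{2} = \left(4 + g\right)^{2}$)
$l{\left(\left(11 + \frac{7}{12}\right) \left(-5 + 8\right) \right)} - 99 = \left(4 + \left(11 + \frac{7}{12}\right) \left(-5 + 8\right)\right)^{2} - 99 = \left(4 + \left(11 + 7 \cdot \frac{1}{12}\right) 3\right)^{2} - 99 = \left(4 + \left(11 + \frac{7}{12}\right) 3\right)^{2} - 99 = \left(4 + \frac{139}{12} \cdot 3\right)^{2} - 99 = \left(4 + \frac{139}{4}\right)^{2} - 99 = \left(\frac{155}{4}\right)^{2} - 99 = \frac{24025}{16} - 99 = \frac{22441}{16}$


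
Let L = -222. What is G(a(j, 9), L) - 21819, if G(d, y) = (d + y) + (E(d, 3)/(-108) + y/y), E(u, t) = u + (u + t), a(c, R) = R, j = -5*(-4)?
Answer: -793123/36 ≈ -22031.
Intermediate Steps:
j = 20
E(u, t) = t + 2*u (E(u, t) = u + (t + u) = t + 2*u)
G(d, y) = 35/36 + y + 53*d/54 (G(d, y) = (d + y) + ((3 + 2*d)/(-108) + y/y) = (d + y) + ((3 + 2*d)*(-1/108) + 1) = (d + y) + ((-1/36 - d/54) + 1) = (d + y) + (35/36 - d/54) = 35/36 + y + 53*d/54)
G(a(j, 9), L) - 21819 = (35/36 - 222 + (53/54)*9) - 21819 = (35/36 - 222 + 53/6) - 21819 = -7639/36 - 21819 = -793123/36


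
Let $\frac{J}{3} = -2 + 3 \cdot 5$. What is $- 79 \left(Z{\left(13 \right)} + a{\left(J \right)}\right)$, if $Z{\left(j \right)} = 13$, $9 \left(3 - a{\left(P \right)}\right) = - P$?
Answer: $- \frac{4819}{3} \approx -1606.3$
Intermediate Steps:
$J = 39$ ($J = 3 \left(-2 + 3 \cdot 5\right) = 3 \left(-2 + 15\right) = 3 \cdot 13 = 39$)
$a{\left(P \right)} = 3 + \frac{P}{9}$ ($a{\left(P \right)} = 3 - \frac{\left(-1\right) P}{9} = 3 + \frac{P}{9}$)
$- 79 \left(Z{\left(13 \right)} + a{\left(J \right)}\right) = - 79 \left(13 + \left(3 + \frac{1}{9} \cdot 39\right)\right) = - 79 \left(13 + \left(3 + \frac{13}{3}\right)\right) = - 79 \left(13 + \frac{22}{3}\right) = \left(-79\right) \frac{61}{3} = - \frac{4819}{3}$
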